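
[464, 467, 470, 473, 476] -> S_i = 464 + 3*i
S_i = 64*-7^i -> [64, -448, 3136, -21952, 153664]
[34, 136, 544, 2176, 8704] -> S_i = 34*4^i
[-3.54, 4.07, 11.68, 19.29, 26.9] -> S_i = -3.54 + 7.61*i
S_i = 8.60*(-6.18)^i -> [8.6, -53.15, 328.45, -2029.85, 12544.47]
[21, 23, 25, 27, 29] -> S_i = 21 + 2*i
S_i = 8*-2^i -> [8, -16, 32, -64, 128]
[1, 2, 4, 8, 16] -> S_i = 1*2^i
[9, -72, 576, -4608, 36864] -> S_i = 9*-8^i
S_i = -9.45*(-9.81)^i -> [-9.45, 92.7, -909.43, 8921.52, -87520.11]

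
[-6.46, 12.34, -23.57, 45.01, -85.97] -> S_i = -6.46*(-1.91)^i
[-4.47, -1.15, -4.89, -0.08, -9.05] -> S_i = Random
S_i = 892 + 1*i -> [892, 893, 894, 895, 896]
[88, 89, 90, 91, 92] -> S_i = 88 + 1*i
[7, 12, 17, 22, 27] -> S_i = 7 + 5*i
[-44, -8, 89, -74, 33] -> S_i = Random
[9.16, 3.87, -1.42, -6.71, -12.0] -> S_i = 9.16 + -5.29*i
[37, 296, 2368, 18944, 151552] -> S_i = 37*8^i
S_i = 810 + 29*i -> [810, 839, 868, 897, 926]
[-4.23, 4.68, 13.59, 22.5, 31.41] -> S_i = -4.23 + 8.91*i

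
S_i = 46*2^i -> [46, 92, 184, 368, 736]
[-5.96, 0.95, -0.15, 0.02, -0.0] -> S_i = -5.96*(-0.16)^i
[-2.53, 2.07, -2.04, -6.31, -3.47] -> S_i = Random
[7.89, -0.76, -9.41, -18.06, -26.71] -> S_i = 7.89 + -8.65*i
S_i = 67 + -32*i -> [67, 35, 3, -29, -61]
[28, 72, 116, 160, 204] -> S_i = 28 + 44*i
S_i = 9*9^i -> [9, 81, 729, 6561, 59049]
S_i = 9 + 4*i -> [9, 13, 17, 21, 25]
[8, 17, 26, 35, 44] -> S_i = 8 + 9*i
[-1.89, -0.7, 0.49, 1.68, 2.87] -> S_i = -1.89 + 1.19*i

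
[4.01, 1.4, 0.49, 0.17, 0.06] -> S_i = 4.01*0.35^i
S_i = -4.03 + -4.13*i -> [-4.03, -8.16, -12.29, -16.42, -20.55]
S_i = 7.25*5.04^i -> [7.25, 36.54, 184.16, 928.17, 4678.0]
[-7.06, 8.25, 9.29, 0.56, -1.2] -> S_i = Random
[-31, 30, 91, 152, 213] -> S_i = -31 + 61*i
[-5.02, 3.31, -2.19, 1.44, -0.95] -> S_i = -5.02*(-0.66)^i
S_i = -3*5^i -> [-3, -15, -75, -375, -1875]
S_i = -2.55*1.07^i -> [-2.55, -2.73, -2.92, -3.12, -3.34]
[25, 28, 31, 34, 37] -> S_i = 25 + 3*i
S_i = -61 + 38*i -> [-61, -23, 15, 53, 91]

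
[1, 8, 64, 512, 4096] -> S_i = 1*8^i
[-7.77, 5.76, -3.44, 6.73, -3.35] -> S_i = Random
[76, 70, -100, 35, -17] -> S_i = Random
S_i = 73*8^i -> [73, 584, 4672, 37376, 299008]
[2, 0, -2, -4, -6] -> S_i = 2 + -2*i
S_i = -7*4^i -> [-7, -28, -112, -448, -1792]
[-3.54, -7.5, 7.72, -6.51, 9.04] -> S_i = Random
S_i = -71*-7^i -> [-71, 497, -3479, 24353, -170471]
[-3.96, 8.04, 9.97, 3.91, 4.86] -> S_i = Random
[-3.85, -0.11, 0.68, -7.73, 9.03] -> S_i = Random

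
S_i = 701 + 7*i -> [701, 708, 715, 722, 729]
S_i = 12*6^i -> [12, 72, 432, 2592, 15552]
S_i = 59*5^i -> [59, 295, 1475, 7375, 36875]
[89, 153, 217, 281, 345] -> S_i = 89 + 64*i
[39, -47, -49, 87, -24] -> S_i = Random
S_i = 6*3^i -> [6, 18, 54, 162, 486]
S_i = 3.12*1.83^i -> [3.12, 5.71, 10.45, 19.12, 34.99]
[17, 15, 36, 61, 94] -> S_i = Random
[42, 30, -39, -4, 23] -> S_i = Random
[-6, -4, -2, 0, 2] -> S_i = -6 + 2*i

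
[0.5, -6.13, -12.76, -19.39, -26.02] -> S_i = 0.50 + -6.63*i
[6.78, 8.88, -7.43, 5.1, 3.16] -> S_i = Random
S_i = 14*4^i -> [14, 56, 224, 896, 3584]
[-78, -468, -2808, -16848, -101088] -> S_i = -78*6^i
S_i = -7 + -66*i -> [-7, -73, -139, -205, -271]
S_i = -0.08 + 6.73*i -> [-0.08, 6.65, 13.38, 20.11, 26.84]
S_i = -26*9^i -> [-26, -234, -2106, -18954, -170586]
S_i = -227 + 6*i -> [-227, -221, -215, -209, -203]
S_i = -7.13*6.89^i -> [-7.13, -49.13, -338.48, -2332.1, -16068.17]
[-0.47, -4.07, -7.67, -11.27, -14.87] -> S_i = -0.47 + -3.60*i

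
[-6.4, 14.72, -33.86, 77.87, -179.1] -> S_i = -6.40*(-2.30)^i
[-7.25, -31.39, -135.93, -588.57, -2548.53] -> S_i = -7.25*4.33^i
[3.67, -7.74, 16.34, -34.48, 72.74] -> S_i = 3.67*(-2.11)^i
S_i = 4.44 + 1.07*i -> [4.44, 5.51, 6.58, 7.65, 8.72]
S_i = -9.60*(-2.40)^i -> [-9.6, 23.04, -55.3, 132.71, -318.5]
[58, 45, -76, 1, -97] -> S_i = Random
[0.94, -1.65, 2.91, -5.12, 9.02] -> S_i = 0.94*(-1.76)^i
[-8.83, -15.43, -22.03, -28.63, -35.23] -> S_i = -8.83 + -6.60*i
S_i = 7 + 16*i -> [7, 23, 39, 55, 71]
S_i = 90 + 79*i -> [90, 169, 248, 327, 406]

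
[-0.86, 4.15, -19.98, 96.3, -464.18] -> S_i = -0.86*(-4.82)^i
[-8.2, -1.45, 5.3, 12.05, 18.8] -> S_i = -8.20 + 6.75*i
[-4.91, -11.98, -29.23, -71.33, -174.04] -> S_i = -4.91*2.44^i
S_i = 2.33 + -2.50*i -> [2.33, -0.17, -2.67, -5.17, -7.67]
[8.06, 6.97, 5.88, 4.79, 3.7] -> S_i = 8.06 + -1.09*i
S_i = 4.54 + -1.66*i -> [4.54, 2.88, 1.22, -0.44, -2.1]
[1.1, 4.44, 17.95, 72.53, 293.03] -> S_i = 1.10*4.04^i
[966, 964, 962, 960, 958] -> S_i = 966 + -2*i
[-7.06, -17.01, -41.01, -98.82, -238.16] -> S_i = -7.06*2.41^i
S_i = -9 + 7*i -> [-9, -2, 5, 12, 19]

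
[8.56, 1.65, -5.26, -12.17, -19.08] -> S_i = 8.56 + -6.91*i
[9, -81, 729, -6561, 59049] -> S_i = 9*-9^i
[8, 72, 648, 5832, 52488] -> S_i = 8*9^i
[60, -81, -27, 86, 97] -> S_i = Random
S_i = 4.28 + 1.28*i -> [4.28, 5.56, 6.84, 8.12, 9.4]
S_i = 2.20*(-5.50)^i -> [2.2, -12.1, 66.55, -366.02, 2013.14]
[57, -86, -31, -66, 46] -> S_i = Random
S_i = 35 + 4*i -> [35, 39, 43, 47, 51]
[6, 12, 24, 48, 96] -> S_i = 6*2^i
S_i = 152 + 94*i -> [152, 246, 340, 434, 528]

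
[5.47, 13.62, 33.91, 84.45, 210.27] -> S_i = 5.47*2.49^i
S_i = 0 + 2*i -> [0, 2, 4, 6, 8]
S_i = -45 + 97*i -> [-45, 52, 149, 246, 343]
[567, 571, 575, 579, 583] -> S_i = 567 + 4*i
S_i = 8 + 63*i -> [8, 71, 134, 197, 260]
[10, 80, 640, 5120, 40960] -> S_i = 10*8^i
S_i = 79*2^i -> [79, 158, 316, 632, 1264]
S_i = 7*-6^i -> [7, -42, 252, -1512, 9072]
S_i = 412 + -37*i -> [412, 375, 338, 301, 264]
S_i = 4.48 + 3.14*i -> [4.48, 7.62, 10.76, 13.9, 17.04]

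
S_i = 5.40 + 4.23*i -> [5.4, 9.63, 13.86, 18.09, 22.32]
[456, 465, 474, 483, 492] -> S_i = 456 + 9*i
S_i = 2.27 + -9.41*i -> [2.27, -7.14, -16.55, -25.96, -35.37]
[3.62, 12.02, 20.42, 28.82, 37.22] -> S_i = 3.62 + 8.40*i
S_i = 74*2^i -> [74, 148, 296, 592, 1184]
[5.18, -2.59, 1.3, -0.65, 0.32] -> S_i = 5.18*(-0.50)^i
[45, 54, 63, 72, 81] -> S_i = 45 + 9*i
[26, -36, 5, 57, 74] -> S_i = Random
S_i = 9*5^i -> [9, 45, 225, 1125, 5625]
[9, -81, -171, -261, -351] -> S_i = 9 + -90*i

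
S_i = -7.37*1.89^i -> [-7.37, -13.93, -26.33, -49.76, -94.04]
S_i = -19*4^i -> [-19, -76, -304, -1216, -4864]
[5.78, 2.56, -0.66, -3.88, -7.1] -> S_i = 5.78 + -3.22*i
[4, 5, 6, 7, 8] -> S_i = 4 + 1*i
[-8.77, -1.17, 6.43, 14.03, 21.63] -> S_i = -8.77 + 7.60*i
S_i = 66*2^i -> [66, 132, 264, 528, 1056]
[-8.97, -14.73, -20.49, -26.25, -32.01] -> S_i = -8.97 + -5.76*i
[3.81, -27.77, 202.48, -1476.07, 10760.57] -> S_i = 3.81*(-7.29)^i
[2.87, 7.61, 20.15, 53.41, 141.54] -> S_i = 2.87*2.65^i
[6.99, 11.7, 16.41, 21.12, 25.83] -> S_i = 6.99 + 4.71*i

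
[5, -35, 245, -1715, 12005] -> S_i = 5*-7^i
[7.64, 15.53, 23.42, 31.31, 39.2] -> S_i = 7.64 + 7.89*i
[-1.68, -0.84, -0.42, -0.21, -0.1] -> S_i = -1.68*0.50^i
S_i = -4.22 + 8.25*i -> [-4.22, 4.03, 12.28, 20.53, 28.78]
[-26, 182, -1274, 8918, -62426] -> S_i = -26*-7^i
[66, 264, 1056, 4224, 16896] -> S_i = 66*4^i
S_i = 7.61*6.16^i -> [7.61, 46.88, 288.77, 1778.8, 10957.4]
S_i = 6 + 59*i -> [6, 65, 124, 183, 242]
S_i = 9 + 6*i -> [9, 15, 21, 27, 33]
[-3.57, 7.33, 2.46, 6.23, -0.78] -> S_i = Random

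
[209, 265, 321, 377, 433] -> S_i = 209 + 56*i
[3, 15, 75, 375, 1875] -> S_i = 3*5^i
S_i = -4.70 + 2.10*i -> [-4.7, -2.6, -0.5, 1.6, 3.7]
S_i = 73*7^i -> [73, 511, 3577, 25039, 175273]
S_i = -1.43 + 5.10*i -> [-1.43, 3.67, 8.77, 13.87, 18.97]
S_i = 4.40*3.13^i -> [4.4, 13.77, 43.11, 134.92, 422.31]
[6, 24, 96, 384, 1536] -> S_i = 6*4^i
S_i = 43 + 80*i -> [43, 123, 203, 283, 363]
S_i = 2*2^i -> [2, 4, 8, 16, 32]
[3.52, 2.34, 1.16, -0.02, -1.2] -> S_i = 3.52 + -1.18*i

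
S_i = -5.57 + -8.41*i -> [-5.57, -13.98, -22.39, -30.8, -39.21]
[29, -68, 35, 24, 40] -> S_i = Random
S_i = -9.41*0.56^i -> [-9.41, -5.27, -2.95, -1.65, -0.93]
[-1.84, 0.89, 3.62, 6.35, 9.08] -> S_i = -1.84 + 2.73*i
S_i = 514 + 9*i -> [514, 523, 532, 541, 550]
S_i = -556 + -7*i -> [-556, -563, -570, -577, -584]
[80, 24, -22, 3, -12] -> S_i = Random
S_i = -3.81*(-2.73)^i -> [-3.81, 10.4, -28.4, 77.52, -211.63]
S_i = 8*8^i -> [8, 64, 512, 4096, 32768]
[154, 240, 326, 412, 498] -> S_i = 154 + 86*i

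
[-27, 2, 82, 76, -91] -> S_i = Random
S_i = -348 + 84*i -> [-348, -264, -180, -96, -12]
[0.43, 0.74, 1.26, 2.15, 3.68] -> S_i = 0.43*1.71^i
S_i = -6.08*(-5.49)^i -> [-6.08, 33.38, -183.25, 1006.05, -5523.23]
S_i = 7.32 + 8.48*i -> [7.32, 15.8, 24.28, 32.76, 41.24]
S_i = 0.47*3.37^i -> [0.47, 1.58, 5.34, 17.99, 60.62]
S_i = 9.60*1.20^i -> [9.6, 11.52, 13.82, 16.59, 19.91]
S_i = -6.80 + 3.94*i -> [-6.8, -2.86, 1.08, 5.02, 8.96]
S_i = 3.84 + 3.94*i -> [3.84, 7.78, 11.72, 15.66, 19.6]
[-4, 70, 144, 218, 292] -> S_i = -4 + 74*i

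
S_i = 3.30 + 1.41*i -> [3.3, 4.71, 6.12, 7.53, 8.94]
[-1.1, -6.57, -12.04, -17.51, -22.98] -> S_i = -1.10 + -5.47*i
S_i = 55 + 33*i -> [55, 88, 121, 154, 187]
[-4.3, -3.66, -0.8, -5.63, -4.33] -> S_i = Random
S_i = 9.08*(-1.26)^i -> [9.08, -11.44, 14.42, -18.16, 22.89]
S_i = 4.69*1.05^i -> [4.69, 4.92, 5.17, 5.43, 5.7]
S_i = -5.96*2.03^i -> [-5.96, -12.1, -24.56, -49.86, -101.21]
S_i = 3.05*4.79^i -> [3.05, 14.61, 69.98, 335.2, 1605.62]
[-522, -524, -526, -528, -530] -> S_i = -522 + -2*i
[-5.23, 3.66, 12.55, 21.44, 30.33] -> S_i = -5.23 + 8.89*i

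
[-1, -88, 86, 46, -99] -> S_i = Random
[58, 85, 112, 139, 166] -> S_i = 58 + 27*i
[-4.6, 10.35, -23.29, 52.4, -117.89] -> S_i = -4.60*(-2.25)^i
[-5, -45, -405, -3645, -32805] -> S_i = -5*9^i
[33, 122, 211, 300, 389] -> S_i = 33 + 89*i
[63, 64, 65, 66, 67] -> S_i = 63 + 1*i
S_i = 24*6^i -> [24, 144, 864, 5184, 31104]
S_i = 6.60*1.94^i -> [6.6, 12.8, 24.84, 48.19, 93.49]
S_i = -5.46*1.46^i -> [-5.46, -7.97, -11.64, -16.99, -24.81]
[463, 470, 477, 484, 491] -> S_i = 463 + 7*i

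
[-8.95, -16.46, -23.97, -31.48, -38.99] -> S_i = -8.95 + -7.51*i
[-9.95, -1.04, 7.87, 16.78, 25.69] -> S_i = -9.95 + 8.91*i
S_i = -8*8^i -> [-8, -64, -512, -4096, -32768]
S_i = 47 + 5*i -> [47, 52, 57, 62, 67]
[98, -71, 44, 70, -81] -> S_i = Random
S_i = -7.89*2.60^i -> [-7.89, -20.51, -53.34, -138.67, -360.55]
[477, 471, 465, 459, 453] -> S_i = 477 + -6*i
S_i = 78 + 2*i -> [78, 80, 82, 84, 86]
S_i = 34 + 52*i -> [34, 86, 138, 190, 242]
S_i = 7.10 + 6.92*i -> [7.1, 14.02, 20.94, 27.86, 34.78]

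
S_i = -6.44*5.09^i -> [-6.44, -32.78, -166.85, -849.26, -4322.72]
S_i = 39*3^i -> [39, 117, 351, 1053, 3159]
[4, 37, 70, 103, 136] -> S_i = 4 + 33*i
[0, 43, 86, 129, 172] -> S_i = 0 + 43*i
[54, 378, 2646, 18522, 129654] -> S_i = 54*7^i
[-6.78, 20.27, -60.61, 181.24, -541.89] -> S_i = -6.78*(-2.99)^i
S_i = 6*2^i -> [6, 12, 24, 48, 96]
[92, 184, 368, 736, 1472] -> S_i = 92*2^i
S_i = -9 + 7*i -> [-9, -2, 5, 12, 19]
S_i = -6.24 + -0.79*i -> [-6.24, -7.03, -7.82, -8.61, -9.4]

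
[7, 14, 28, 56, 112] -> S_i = 7*2^i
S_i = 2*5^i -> [2, 10, 50, 250, 1250]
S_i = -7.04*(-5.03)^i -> [-7.04, 35.41, -178.12, 895.94, -4506.55]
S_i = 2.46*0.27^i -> [2.46, 0.66, 0.18, 0.05, 0.01]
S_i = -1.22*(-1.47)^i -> [-1.22, 1.79, -2.64, 3.88, -5.7]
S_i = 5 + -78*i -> [5, -73, -151, -229, -307]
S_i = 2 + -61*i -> [2, -59, -120, -181, -242]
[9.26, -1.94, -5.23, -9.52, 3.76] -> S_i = Random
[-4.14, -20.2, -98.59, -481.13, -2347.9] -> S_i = -4.14*4.88^i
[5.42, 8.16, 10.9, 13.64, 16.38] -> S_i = 5.42 + 2.74*i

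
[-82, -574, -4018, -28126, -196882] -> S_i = -82*7^i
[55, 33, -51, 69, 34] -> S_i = Random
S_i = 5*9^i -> [5, 45, 405, 3645, 32805]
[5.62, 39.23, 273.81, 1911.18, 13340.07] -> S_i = 5.62*6.98^i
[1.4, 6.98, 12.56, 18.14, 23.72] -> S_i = 1.40 + 5.58*i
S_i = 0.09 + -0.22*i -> [0.09, -0.13, -0.35, -0.57, -0.79]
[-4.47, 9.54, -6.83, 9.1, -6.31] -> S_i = Random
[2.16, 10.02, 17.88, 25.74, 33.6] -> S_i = 2.16 + 7.86*i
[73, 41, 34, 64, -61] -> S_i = Random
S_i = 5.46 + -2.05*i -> [5.46, 3.41, 1.36, -0.69, -2.74]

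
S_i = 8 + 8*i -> [8, 16, 24, 32, 40]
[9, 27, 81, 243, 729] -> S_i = 9*3^i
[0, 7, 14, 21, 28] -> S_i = 0 + 7*i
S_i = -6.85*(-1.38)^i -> [-6.85, 9.45, -13.05, 18.0, -24.84]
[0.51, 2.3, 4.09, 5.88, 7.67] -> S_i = 0.51 + 1.79*i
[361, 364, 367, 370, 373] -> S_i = 361 + 3*i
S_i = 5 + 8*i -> [5, 13, 21, 29, 37]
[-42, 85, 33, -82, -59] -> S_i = Random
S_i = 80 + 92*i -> [80, 172, 264, 356, 448]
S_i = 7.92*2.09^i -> [7.92, 16.55, 34.6, 72.3, 151.12]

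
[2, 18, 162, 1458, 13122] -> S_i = 2*9^i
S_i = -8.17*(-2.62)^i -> [-8.17, 21.41, -56.08, 146.94, -384.97]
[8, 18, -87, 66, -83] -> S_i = Random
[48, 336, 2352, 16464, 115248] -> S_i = 48*7^i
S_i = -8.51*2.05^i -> [-8.51, -17.45, -35.76, -73.31, -150.3]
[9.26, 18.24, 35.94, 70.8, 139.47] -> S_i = 9.26*1.97^i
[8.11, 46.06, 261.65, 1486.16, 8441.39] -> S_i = 8.11*5.68^i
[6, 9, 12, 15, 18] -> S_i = 6 + 3*i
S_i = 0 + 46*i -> [0, 46, 92, 138, 184]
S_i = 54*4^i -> [54, 216, 864, 3456, 13824]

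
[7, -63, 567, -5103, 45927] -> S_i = 7*-9^i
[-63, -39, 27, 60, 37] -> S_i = Random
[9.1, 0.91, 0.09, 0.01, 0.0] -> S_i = 9.10*0.10^i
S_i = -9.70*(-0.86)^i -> [-9.7, 8.34, -7.17, 6.17, -5.31]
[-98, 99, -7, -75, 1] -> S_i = Random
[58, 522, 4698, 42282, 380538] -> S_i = 58*9^i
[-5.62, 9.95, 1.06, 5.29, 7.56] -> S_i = Random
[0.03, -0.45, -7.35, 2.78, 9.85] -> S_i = Random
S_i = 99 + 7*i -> [99, 106, 113, 120, 127]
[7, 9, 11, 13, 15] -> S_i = 7 + 2*i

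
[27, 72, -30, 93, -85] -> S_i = Random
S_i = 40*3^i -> [40, 120, 360, 1080, 3240]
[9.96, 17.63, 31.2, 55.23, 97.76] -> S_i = 9.96*1.77^i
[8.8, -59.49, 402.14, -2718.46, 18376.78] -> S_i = 8.80*(-6.76)^i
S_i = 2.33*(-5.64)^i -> [2.33, -13.14, 74.12, -418.02, 2357.61]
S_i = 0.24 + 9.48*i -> [0.24, 9.72, 19.2, 28.68, 38.16]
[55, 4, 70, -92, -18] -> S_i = Random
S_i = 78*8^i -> [78, 624, 4992, 39936, 319488]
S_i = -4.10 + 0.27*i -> [-4.1, -3.83, -3.56, -3.29, -3.02]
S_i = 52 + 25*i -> [52, 77, 102, 127, 152]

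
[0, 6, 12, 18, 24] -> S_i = 0 + 6*i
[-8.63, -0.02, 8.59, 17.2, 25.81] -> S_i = -8.63 + 8.61*i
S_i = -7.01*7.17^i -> [-7.01, -50.26, -360.38, -2583.9, -18526.55]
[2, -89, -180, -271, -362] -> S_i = 2 + -91*i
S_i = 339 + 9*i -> [339, 348, 357, 366, 375]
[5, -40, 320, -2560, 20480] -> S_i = 5*-8^i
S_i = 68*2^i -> [68, 136, 272, 544, 1088]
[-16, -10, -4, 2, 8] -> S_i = -16 + 6*i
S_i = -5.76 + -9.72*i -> [-5.76, -15.48, -25.2, -34.92, -44.64]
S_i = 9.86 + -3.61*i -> [9.86, 6.25, 2.64, -0.97, -4.58]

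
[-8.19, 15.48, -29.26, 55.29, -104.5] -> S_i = -8.19*(-1.89)^i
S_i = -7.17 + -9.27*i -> [-7.17, -16.44, -25.71, -34.98, -44.25]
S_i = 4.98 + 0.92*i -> [4.98, 5.9, 6.82, 7.74, 8.66]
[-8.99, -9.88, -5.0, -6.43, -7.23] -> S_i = Random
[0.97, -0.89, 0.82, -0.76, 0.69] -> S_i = 0.97*(-0.92)^i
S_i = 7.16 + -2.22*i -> [7.16, 4.94, 2.72, 0.5, -1.72]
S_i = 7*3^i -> [7, 21, 63, 189, 567]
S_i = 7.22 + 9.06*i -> [7.22, 16.28, 25.34, 34.4, 43.46]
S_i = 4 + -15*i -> [4, -11, -26, -41, -56]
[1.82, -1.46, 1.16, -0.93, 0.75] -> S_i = 1.82*(-0.80)^i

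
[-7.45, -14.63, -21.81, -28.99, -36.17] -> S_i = -7.45 + -7.18*i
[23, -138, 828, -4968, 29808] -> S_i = 23*-6^i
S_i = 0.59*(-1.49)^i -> [0.59, -0.88, 1.31, -1.95, 2.91]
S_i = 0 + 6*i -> [0, 6, 12, 18, 24]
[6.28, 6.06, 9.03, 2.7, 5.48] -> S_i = Random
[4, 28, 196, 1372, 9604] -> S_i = 4*7^i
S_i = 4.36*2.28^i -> [4.36, 9.94, 22.67, 51.68, 117.82]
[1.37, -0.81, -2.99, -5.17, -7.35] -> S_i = 1.37 + -2.18*i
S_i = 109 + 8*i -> [109, 117, 125, 133, 141]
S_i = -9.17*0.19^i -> [-9.17, -1.74, -0.33, -0.06, -0.01]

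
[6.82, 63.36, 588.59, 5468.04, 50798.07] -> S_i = 6.82*9.29^i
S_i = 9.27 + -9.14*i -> [9.27, 0.13, -9.01, -18.15, -27.29]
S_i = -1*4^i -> [-1, -4, -16, -64, -256]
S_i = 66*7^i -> [66, 462, 3234, 22638, 158466]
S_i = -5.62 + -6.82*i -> [-5.62, -12.44, -19.26, -26.08, -32.9]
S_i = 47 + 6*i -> [47, 53, 59, 65, 71]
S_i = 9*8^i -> [9, 72, 576, 4608, 36864]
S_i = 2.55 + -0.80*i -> [2.55, 1.75, 0.95, 0.15, -0.65]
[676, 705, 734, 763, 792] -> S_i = 676 + 29*i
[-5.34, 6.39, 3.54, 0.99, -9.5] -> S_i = Random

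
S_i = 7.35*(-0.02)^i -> [7.35, -0.15, 0.0, -0.0, 0.0]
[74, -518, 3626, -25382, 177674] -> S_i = 74*-7^i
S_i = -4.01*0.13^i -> [-4.01, -0.52, -0.07, -0.01, -0.0]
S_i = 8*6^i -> [8, 48, 288, 1728, 10368]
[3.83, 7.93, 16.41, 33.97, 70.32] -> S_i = 3.83*2.07^i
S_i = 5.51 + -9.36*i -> [5.51, -3.85, -13.21, -22.57, -31.93]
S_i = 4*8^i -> [4, 32, 256, 2048, 16384]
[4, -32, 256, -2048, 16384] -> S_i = 4*-8^i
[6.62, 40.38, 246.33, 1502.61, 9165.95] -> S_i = 6.62*6.10^i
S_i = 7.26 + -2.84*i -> [7.26, 4.42, 1.58, -1.26, -4.1]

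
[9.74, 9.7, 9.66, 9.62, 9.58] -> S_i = 9.74 + -0.04*i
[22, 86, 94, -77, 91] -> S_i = Random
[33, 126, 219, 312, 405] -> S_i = 33 + 93*i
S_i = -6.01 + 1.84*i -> [-6.01, -4.17, -2.33, -0.49, 1.35]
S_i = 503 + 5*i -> [503, 508, 513, 518, 523]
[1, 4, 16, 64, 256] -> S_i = 1*4^i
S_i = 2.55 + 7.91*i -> [2.55, 10.46, 18.37, 26.28, 34.19]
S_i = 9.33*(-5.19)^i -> [9.33, -48.42, 251.31, -1304.32, 6769.41]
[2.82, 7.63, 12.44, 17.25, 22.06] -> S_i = 2.82 + 4.81*i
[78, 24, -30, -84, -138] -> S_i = 78 + -54*i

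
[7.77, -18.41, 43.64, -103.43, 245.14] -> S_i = 7.77*(-2.37)^i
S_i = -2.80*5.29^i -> [-2.8, -14.81, -78.36, -414.5, -2192.71]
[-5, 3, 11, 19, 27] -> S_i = -5 + 8*i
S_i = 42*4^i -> [42, 168, 672, 2688, 10752]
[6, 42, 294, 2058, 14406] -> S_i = 6*7^i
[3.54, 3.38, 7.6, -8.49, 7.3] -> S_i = Random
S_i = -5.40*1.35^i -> [-5.4, -7.29, -9.84, -13.29, -17.94]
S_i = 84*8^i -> [84, 672, 5376, 43008, 344064]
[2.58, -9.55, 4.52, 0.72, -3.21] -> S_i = Random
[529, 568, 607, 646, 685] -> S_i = 529 + 39*i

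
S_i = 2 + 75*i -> [2, 77, 152, 227, 302]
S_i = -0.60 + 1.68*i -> [-0.6, 1.08, 2.76, 4.44, 6.12]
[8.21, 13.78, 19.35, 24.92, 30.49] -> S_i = 8.21 + 5.57*i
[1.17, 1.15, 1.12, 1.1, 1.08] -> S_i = 1.17*0.98^i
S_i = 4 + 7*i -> [4, 11, 18, 25, 32]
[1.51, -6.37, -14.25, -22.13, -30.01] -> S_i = 1.51 + -7.88*i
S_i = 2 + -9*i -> [2, -7, -16, -25, -34]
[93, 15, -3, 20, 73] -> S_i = Random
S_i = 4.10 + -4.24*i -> [4.1, -0.14, -4.38, -8.62, -12.86]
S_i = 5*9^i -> [5, 45, 405, 3645, 32805]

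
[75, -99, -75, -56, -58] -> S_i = Random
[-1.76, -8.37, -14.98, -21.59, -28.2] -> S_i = -1.76 + -6.61*i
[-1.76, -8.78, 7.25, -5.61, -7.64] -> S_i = Random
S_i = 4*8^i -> [4, 32, 256, 2048, 16384]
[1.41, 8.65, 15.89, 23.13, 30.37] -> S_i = 1.41 + 7.24*i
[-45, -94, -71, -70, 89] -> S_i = Random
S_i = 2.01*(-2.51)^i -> [2.01, -5.05, 12.66, -31.78, 79.78]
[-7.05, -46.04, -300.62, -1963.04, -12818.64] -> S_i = -7.05*6.53^i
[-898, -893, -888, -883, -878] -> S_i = -898 + 5*i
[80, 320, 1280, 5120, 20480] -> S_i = 80*4^i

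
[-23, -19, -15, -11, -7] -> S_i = -23 + 4*i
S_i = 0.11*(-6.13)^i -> [0.11, -0.67, 4.13, -25.34, 155.32]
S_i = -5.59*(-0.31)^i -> [-5.59, 1.73, -0.54, 0.17, -0.05]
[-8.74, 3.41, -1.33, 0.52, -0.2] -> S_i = -8.74*(-0.39)^i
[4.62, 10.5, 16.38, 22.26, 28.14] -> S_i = 4.62 + 5.88*i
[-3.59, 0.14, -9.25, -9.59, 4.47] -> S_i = Random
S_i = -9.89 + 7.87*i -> [-9.89, -2.02, 5.85, 13.72, 21.59]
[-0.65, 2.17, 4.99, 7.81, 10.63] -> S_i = -0.65 + 2.82*i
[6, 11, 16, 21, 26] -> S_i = 6 + 5*i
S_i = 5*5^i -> [5, 25, 125, 625, 3125]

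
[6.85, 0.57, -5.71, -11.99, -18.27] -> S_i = 6.85 + -6.28*i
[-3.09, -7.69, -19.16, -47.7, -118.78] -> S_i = -3.09*2.49^i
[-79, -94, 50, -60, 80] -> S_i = Random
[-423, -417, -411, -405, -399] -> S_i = -423 + 6*i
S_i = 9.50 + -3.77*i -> [9.5, 5.73, 1.96, -1.81, -5.58]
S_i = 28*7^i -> [28, 196, 1372, 9604, 67228]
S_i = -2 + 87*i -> [-2, 85, 172, 259, 346]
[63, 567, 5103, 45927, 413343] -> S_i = 63*9^i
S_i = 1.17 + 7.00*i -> [1.17, 8.17, 15.17, 22.17, 29.17]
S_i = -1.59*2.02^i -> [-1.59, -3.21, -6.49, -13.11, -26.47]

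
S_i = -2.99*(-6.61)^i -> [-2.99, 19.76, -130.64, 863.53, -5707.91]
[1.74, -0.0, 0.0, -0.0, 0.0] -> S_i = 1.74*-0.00^i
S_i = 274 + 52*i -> [274, 326, 378, 430, 482]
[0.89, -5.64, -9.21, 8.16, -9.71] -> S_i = Random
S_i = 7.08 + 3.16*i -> [7.08, 10.24, 13.4, 16.56, 19.72]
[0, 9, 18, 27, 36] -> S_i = 0 + 9*i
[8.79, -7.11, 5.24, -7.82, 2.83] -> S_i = Random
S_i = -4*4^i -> [-4, -16, -64, -256, -1024]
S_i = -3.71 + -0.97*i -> [-3.71, -4.68, -5.65, -6.62, -7.59]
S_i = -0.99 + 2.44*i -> [-0.99, 1.45, 3.89, 6.33, 8.77]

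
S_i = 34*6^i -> [34, 204, 1224, 7344, 44064]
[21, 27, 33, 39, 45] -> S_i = 21 + 6*i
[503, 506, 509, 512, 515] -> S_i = 503 + 3*i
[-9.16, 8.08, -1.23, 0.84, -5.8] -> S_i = Random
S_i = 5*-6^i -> [5, -30, 180, -1080, 6480]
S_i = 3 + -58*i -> [3, -55, -113, -171, -229]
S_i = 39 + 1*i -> [39, 40, 41, 42, 43]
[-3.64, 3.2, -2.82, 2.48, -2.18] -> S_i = -3.64*(-0.88)^i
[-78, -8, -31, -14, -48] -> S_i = Random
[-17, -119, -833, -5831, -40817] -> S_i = -17*7^i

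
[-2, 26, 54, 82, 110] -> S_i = -2 + 28*i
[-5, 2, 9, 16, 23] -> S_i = -5 + 7*i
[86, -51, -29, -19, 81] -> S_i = Random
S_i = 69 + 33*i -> [69, 102, 135, 168, 201]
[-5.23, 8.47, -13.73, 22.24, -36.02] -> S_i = -5.23*(-1.62)^i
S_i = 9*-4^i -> [9, -36, 144, -576, 2304]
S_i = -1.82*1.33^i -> [-1.82, -2.42, -3.22, -4.28, -5.69]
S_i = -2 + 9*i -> [-2, 7, 16, 25, 34]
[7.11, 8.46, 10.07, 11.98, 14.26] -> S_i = 7.11*1.19^i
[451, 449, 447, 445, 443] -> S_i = 451 + -2*i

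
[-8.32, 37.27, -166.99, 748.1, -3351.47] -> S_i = -8.32*(-4.48)^i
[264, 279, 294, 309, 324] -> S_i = 264 + 15*i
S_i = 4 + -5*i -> [4, -1, -6, -11, -16]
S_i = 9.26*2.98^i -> [9.26, 27.59, 82.23, 245.05, 730.26]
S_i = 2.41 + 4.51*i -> [2.41, 6.92, 11.43, 15.94, 20.45]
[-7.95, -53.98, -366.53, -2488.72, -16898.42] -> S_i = -7.95*6.79^i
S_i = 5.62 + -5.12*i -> [5.62, 0.5, -4.62, -9.74, -14.86]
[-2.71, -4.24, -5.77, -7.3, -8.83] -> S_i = -2.71 + -1.53*i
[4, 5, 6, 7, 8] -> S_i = 4 + 1*i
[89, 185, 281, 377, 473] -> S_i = 89 + 96*i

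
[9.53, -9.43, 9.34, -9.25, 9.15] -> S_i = 9.53*(-0.99)^i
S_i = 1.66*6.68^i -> [1.66, 11.09, 74.07, 494.81, 3305.32]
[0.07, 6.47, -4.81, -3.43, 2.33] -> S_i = Random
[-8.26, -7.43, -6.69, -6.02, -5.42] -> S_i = -8.26*0.90^i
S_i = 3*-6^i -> [3, -18, 108, -648, 3888]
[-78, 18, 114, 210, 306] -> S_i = -78 + 96*i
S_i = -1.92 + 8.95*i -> [-1.92, 7.03, 15.98, 24.93, 33.88]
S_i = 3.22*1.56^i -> [3.22, 5.02, 7.84, 12.22, 19.07]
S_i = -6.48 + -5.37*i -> [-6.48, -11.85, -17.22, -22.59, -27.96]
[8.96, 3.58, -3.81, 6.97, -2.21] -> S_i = Random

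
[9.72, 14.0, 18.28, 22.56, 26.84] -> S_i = 9.72 + 4.28*i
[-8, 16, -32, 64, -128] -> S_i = -8*-2^i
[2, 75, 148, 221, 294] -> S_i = 2 + 73*i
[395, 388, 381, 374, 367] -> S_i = 395 + -7*i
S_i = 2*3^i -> [2, 6, 18, 54, 162]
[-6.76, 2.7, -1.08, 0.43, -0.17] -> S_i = -6.76*(-0.40)^i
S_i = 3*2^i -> [3, 6, 12, 24, 48]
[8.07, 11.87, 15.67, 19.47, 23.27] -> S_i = 8.07 + 3.80*i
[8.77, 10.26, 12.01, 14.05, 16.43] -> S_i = 8.77*1.17^i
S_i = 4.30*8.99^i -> [4.3, 38.66, 347.53, 3124.26, 28087.12]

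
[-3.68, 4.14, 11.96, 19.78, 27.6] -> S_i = -3.68 + 7.82*i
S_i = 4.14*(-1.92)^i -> [4.14, -7.95, 15.26, -29.3, 56.26]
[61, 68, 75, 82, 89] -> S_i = 61 + 7*i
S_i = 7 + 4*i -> [7, 11, 15, 19, 23]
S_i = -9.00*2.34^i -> [-9.0, -21.06, -49.28, -115.32, -269.84]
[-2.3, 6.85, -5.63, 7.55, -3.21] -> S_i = Random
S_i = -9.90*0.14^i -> [-9.9, -1.39, -0.19, -0.03, -0.0]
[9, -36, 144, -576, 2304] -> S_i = 9*-4^i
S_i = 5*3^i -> [5, 15, 45, 135, 405]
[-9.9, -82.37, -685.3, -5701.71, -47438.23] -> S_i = -9.90*8.32^i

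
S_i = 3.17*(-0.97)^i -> [3.17, -3.07, 2.98, -2.89, 2.81]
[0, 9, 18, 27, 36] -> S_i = 0 + 9*i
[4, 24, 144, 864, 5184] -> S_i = 4*6^i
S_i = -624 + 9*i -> [-624, -615, -606, -597, -588]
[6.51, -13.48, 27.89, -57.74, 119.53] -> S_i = 6.51*(-2.07)^i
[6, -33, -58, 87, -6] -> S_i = Random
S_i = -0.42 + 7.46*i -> [-0.42, 7.04, 14.5, 21.96, 29.42]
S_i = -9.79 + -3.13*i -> [-9.79, -12.92, -16.05, -19.18, -22.31]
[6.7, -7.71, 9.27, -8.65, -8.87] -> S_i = Random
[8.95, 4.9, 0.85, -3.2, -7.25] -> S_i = 8.95 + -4.05*i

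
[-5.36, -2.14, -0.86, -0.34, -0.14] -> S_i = -5.36*0.40^i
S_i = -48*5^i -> [-48, -240, -1200, -6000, -30000]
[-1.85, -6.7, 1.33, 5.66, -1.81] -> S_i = Random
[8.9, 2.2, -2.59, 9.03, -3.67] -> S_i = Random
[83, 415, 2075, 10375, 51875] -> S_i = 83*5^i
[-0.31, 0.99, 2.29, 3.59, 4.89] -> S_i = -0.31 + 1.30*i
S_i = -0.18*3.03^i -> [-0.18, -0.55, -1.65, -5.01, -15.17]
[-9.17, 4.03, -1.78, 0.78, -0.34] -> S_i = -9.17*(-0.44)^i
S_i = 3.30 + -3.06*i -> [3.3, 0.24, -2.82, -5.88, -8.94]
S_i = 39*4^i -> [39, 156, 624, 2496, 9984]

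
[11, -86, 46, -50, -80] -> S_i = Random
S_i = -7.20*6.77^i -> [-7.2, -48.74, -330.0, -2234.08, -15124.71]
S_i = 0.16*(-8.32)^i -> [0.16, -1.33, 11.08, -92.15, 766.68]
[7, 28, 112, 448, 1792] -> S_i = 7*4^i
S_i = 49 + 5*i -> [49, 54, 59, 64, 69]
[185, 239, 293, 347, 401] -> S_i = 185 + 54*i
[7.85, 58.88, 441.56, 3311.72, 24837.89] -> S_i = 7.85*7.50^i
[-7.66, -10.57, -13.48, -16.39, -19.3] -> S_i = -7.66 + -2.91*i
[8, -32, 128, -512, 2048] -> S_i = 8*-4^i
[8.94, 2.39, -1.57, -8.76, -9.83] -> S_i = Random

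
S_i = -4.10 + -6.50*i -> [-4.1, -10.6, -17.1, -23.6, -30.1]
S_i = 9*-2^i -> [9, -18, 36, -72, 144]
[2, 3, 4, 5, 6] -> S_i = 2 + 1*i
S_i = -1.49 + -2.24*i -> [-1.49, -3.73, -5.97, -8.21, -10.45]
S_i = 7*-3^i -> [7, -21, 63, -189, 567]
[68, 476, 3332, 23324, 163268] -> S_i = 68*7^i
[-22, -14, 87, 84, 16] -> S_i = Random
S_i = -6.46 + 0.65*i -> [-6.46, -5.81, -5.16, -4.51, -3.86]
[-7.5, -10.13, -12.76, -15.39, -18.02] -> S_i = -7.50 + -2.63*i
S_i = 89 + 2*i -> [89, 91, 93, 95, 97]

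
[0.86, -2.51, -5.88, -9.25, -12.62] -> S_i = 0.86 + -3.37*i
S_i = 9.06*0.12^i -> [9.06, 1.09, 0.13, 0.02, 0.0]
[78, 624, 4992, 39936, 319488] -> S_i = 78*8^i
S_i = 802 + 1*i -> [802, 803, 804, 805, 806]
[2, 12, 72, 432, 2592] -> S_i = 2*6^i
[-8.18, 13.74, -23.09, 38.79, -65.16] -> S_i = -8.18*(-1.68)^i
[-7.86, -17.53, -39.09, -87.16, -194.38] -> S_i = -7.86*2.23^i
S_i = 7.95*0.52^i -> [7.95, 4.13, 2.15, 1.12, 0.58]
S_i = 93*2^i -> [93, 186, 372, 744, 1488]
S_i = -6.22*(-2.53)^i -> [-6.22, 15.74, -39.81, 100.73, -254.84]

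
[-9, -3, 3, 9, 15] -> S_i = -9 + 6*i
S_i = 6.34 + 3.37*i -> [6.34, 9.71, 13.08, 16.45, 19.82]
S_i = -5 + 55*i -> [-5, 50, 105, 160, 215]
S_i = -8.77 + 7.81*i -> [-8.77, -0.96, 6.85, 14.66, 22.47]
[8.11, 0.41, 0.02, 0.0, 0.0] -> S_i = 8.11*0.05^i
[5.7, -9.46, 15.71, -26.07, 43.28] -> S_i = 5.70*(-1.66)^i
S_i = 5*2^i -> [5, 10, 20, 40, 80]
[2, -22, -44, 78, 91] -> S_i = Random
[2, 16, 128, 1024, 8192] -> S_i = 2*8^i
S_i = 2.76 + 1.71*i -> [2.76, 4.47, 6.18, 7.89, 9.6]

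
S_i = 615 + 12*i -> [615, 627, 639, 651, 663]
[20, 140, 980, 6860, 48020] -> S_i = 20*7^i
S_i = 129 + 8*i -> [129, 137, 145, 153, 161]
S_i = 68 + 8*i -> [68, 76, 84, 92, 100]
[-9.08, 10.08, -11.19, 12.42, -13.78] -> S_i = -9.08*(-1.11)^i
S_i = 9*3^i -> [9, 27, 81, 243, 729]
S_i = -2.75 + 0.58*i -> [-2.75, -2.17, -1.59, -1.01, -0.43]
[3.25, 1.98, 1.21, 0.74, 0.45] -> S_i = 3.25*0.61^i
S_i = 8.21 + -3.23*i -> [8.21, 4.98, 1.75, -1.48, -4.71]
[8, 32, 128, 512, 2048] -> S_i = 8*4^i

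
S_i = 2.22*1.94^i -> [2.22, 4.31, 8.36, 16.21, 31.45]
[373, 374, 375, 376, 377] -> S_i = 373 + 1*i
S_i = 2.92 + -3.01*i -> [2.92, -0.09, -3.1, -6.11, -9.12]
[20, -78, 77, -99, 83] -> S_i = Random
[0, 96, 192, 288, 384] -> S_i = 0 + 96*i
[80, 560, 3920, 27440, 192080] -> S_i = 80*7^i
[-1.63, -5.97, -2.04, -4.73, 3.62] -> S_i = Random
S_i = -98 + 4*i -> [-98, -94, -90, -86, -82]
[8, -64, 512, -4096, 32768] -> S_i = 8*-8^i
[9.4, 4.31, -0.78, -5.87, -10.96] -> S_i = 9.40 + -5.09*i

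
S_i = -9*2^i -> [-9, -18, -36, -72, -144]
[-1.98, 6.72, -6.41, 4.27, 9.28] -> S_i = Random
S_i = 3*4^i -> [3, 12, 48, 192, 768]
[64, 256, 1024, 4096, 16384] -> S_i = 64*4^i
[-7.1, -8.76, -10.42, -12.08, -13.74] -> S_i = -7.10 + -1.66*i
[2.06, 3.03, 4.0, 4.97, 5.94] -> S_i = 2.06 + 0.97*i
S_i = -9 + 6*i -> [-9, -3, 3, 9, 15]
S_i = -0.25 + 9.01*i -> [-0.25, 8.76, 17.77, 26.78, 35.79]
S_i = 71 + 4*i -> [71, 75, 79, 83, 87]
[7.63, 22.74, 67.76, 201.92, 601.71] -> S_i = 7.63*2.98^i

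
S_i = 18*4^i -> [18, 72, 288, 1152, 4608]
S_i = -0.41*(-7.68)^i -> [-0.41, 3.15, -24.18, 185.72, -1426.36]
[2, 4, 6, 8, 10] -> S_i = 2 + 2*i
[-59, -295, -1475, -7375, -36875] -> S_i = -59*5^i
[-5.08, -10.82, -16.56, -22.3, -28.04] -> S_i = -5.08 + -5.74*i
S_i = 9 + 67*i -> [9, 76, 143, 210, 277]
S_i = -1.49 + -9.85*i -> [-1.49, -11.34, -21.19, -31.04, -40.89]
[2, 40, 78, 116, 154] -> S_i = 2 + 38*i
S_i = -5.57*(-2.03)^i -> [-5.57, 11.31, -22.95, 46.6, -94.59]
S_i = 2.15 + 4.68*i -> [2.15, 6.83, 11.51, 16.19, 20.87]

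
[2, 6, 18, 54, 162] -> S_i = 2*3^i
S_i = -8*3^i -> [-8, -24, -72, -216, -648]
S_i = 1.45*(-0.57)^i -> [1.45, -0.83, 0.47, -0.27, 0.15]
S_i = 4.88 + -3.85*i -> [4.88, 1.03, -2.82, -6.67, -10.52]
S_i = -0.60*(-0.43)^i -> [-0.6, 0.26, -0.11, 0.05, -0.02]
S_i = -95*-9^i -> [-95, 855, -7695, 69255, -623295]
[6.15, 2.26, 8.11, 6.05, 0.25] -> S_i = Random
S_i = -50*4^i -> [-50, -200, -800, -3200, -12800]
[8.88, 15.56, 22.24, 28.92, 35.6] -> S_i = 8.88 + 6.68*i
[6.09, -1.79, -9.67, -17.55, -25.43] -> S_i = 6.09 + -7.88*i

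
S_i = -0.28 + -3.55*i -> [-0.28, -3.83, -7.38, -10.93, -14.48]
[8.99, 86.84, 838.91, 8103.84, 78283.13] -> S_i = 8.99*9.66^i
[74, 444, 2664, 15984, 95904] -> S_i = 74*6^i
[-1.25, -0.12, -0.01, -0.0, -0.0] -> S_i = -1.25*0.10^i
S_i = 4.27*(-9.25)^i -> [4.27, -39.5, 365.35, -3379.5, 31260.42]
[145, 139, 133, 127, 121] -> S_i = 145 + -6*i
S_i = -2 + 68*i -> [-2, 66, 134, 202, 270]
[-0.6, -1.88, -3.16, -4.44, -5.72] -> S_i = -0.60 + -1.28*i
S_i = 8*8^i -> [8, 64, 512, 4096, 32768]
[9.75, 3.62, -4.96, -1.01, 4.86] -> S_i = Random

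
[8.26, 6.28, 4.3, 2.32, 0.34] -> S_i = 8.26 + -1.98*i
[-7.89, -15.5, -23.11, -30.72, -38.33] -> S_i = -7.89 + -7.61*i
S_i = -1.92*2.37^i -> [-1.92, -4.55, -10.78, -25.56, -60.58]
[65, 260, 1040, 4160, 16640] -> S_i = 65*4^i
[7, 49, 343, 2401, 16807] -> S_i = 7*7^i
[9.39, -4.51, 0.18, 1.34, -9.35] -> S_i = Random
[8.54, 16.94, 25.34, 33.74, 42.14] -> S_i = 8.54 + 8.40*i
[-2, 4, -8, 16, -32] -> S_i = -2*-2^i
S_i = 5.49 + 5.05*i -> [5.49, 10.54, 15.59, 20.64, 25.69]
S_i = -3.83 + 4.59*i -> [-3.83, 0.76, 5.35, 9.94, 14.53]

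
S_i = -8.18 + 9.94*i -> [-8.18, 1.76, 11.7, 21.64, 31.58]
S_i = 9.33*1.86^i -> [9.33, 17.35, 32.28, 60.04, 111.67]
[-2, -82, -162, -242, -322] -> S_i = -2 + -80*i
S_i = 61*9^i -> [61, 549, 4941, 44469, 400221]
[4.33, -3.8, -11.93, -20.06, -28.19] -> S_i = 4.33 + -8.13*i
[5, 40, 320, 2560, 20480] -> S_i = 5*8^i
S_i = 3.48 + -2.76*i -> [3.48, 0.72, -2.04, -4.8, -7.56]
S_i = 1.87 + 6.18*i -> [1.87, 8.05, 14.23, 20.41, 26.59]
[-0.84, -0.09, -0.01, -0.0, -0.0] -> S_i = -0.84*0.11^i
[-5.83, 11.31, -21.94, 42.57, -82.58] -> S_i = -5.83*(-1.94)^i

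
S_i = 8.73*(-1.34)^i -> [8.73, -11.7, 15.68, -21.01, 28.15]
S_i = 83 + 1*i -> [83, 84, 85, 86, 87]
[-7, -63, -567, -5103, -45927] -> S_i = -7*9^i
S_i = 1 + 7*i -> [1, 8, 15, 22, 29]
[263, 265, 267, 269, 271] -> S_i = 263 + 2*i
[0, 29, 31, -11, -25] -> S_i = Random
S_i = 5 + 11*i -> [5, 16, 27, 38, 49]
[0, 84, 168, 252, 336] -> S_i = 0 + 84*i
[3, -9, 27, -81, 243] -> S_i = 3*-3^i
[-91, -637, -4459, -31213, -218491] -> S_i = -91*7^i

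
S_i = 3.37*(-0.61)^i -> [3.37, -2.06, 1.25, -0.76, 0.47]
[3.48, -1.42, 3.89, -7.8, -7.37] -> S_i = Random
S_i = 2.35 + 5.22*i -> [2.35, 7.57, 12.79, 18.01, 23.23]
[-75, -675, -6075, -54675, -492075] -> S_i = -75*9^i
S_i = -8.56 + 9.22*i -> [-8.56, 0.66, 9.88, 19.1, 28.32]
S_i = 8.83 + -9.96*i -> [8.83, -1.13, -11.09, -21.05, -31.01]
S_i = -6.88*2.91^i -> [-6.88, -20.02, -58.26, -169.54, -493.36]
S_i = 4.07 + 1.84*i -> [4.07, 5.91, 7.75, 9.59, 11.43]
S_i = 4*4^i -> [4, 16, 64, 256, 1024]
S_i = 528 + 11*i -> [528, 539, 550, 561, 572]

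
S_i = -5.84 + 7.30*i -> [-5.84, 1.46, 8.76, 16.06, 23.36]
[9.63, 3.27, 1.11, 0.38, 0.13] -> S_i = 9.63*0.34^i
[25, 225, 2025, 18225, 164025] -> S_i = 25*9^i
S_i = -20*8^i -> [-20, -160, -1280, -10240, -81920]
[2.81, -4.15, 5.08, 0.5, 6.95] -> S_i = Random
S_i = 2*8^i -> [2, 16, 128, 1024, 8192]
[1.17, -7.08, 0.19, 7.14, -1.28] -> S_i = Random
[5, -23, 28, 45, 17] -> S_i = Random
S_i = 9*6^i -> [9, 54, 324, 1944, 11664]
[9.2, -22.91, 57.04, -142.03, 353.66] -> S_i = 9.20*(-2.49)^i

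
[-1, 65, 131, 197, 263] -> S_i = -1 + 66*i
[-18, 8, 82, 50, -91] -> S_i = Random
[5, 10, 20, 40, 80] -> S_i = 5*2^i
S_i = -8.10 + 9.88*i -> [-8.1, 1.78, 11.66, 21.54, 31.42]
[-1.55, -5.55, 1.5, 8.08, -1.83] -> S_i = Random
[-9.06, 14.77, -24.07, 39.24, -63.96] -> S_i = -9.06*(-1.63)^i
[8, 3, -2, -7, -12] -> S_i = 8 + -5*i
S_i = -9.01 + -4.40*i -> [-9.01, -13.41, -17.81, -22.21, -26.61]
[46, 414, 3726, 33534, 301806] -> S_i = 46*9^i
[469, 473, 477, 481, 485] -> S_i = 469 + 4*i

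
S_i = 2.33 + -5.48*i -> [2.33, -3.15, -8.63, -14.11, -19.59]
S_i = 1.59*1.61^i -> [1.59, 2.56, 4.12, 6.64, 10.68]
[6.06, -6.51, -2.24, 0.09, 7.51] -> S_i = Random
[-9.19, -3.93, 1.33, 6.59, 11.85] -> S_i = -9.19 + 5.26*i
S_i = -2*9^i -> [-2, -18, -162, -1458, -13122]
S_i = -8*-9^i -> [-8, 72, -648, 5832, -52488]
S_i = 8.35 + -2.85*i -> [8.35, 5.5, 2.65, -0.2, -3.05]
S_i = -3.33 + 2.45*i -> [-3.33, -0.88, 1.57, 4.02, 6.47]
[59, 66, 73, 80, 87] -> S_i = 59 + 7*i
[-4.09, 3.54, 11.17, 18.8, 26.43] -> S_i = -4.09 + 7.63*i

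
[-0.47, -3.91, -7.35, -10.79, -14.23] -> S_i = -0.47 + -3.44*i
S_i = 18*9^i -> [18, 162, 1458, 13122, 118098]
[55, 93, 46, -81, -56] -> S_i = Random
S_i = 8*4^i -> [8, 32, 128, 512, 2048]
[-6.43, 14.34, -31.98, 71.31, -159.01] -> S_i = -6.43*(-2.23)^i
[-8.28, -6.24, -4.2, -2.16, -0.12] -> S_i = -8.28 + 2.04*i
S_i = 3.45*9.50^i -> [3.45, 32.78, 311.36, 2957.94, 28100.47]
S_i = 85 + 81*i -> [85, 166, 247, 328, 409]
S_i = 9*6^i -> [9, 54, 324, 1944, 11664]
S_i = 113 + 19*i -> [113, 132, 151, 170, 189]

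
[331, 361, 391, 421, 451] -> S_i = 331 + 30*i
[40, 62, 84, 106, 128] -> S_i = 40 + 22*i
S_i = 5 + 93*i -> [5, 98, 191, 284, 377]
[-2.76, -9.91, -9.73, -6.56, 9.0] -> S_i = Random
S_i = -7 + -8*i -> [-7, -15, -23, -31, -39]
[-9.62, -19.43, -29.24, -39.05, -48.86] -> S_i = -9.62 + -9.81*i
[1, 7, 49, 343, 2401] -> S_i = 1*7^i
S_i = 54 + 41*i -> [54, 95, 136, 177, 218]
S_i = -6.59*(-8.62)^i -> [-6.59, 56.81, -489.67, 4220.92, -36384.34]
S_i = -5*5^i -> [-5, -25, -125, -625, -3125]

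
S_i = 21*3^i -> [21, 63, 189, 567, 1701]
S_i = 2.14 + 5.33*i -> [2.14, 7.47, 12.8, 18.13, 23.46]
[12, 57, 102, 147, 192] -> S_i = 12 + 45*i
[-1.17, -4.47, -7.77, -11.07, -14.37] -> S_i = -1.17 + -3.30*i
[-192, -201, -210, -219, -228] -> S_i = -192 + -9*i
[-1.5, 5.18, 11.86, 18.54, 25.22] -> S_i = -1.50 + 6.68*i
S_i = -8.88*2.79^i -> [-8.88, -24.78, -69.12, -192.85, -538.06]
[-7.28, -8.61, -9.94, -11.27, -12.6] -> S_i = -7.28 + -1.33*i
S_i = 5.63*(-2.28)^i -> [5.63, -12.84, 29.27, -66.73, 152.14]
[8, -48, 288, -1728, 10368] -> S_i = 8*-6^i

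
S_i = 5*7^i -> [5, 35, 245, 1715, 12005]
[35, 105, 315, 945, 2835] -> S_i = 35*3^i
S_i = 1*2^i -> [1, 2, 4, 8, 16]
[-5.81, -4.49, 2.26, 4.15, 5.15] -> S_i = Random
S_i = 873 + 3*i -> [873, 876, 879, 882, 885]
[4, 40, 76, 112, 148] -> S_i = 4 + 36*i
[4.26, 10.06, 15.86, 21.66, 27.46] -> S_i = 4.26 + 5.80*i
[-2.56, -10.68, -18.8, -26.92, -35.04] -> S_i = -2.56 + -8.12*i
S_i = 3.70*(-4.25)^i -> [3.7, -15.73, 66.83, -284.03, 1207.14]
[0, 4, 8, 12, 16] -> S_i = 0 + 4*i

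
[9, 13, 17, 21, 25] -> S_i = 9 + 4*i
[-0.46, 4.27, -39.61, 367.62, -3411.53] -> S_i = -0.46*(-9.28)^i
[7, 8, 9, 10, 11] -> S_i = 7 + 1*i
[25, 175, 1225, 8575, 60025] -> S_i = 25*7^i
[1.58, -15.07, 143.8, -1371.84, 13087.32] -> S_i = 1.58*(-9.54)^i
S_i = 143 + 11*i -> [143, 154, 165, 176, 187]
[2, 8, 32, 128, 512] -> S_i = 2*4^i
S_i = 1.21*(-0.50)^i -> [1.21, -0.6, 0.3, -0.15, 0.08]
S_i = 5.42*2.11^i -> [5.42, 11.44, 24.13, 50.92, 107.43]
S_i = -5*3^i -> [-5, -15, -45, -135, -405]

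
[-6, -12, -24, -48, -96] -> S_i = -6*2^i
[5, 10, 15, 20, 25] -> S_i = 5 + 5*i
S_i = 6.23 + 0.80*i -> [6.23, 7.03, 7.83, 8.63, 9.43]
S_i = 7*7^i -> [7, 49, 343, 2401, 16807]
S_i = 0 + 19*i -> [0, 19, 38, 57, 76]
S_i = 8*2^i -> [8, 16, 32, 64, 128]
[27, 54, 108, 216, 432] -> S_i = 27*2^i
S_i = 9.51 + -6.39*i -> [9.51, 3.12, -3.27, -9.66, -16.05]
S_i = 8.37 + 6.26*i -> [8.37, 14.63, 20.89, 27.15, 33.41]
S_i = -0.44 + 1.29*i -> [-0.44, 0.85, 2.14, 3.43, 4.72]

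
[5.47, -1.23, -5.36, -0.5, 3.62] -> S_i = Random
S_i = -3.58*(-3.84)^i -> [-3.58, 13.75, -52.79, 202.71, -778.41]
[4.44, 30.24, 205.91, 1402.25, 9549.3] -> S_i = 4.44*6.81^i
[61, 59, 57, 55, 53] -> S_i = 61 + -2*i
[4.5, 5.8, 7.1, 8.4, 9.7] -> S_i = 4.50 + 1.30*i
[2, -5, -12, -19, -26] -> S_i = 2 + -7*i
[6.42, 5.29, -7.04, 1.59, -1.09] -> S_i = Random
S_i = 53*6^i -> [53, 318, 1908, 11448, 68688]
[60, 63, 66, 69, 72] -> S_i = 60 + 3*i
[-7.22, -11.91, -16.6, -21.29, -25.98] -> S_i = -7.22 + -4.69*i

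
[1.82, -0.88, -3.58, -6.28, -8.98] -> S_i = 1.82 + -2.70*i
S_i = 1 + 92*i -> [1, 93, 185, 277, 369]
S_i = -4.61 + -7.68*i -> [-4.61, -12.29, -19.97, -27.65, -35.33]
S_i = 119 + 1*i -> [119, 120, 121, 122, 123]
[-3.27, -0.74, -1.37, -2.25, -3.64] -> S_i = Random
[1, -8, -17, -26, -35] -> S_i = 1 + -9*i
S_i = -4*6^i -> [-4, -24, -144, -864, -5184]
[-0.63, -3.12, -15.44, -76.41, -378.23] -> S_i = -0.63*4.95^i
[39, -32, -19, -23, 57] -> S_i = Random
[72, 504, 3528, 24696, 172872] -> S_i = 72*7^i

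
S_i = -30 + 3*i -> [-30, -27, -24, -21, -18]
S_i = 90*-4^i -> [90, -360, 1440, -5760, 23040]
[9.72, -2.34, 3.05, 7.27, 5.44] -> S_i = Random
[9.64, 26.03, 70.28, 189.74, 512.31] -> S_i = 9.64*2.70^i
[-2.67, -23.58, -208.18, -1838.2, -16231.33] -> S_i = -2.67*8.83^i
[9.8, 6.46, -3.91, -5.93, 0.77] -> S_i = Random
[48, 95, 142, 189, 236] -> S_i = 48 + 47*i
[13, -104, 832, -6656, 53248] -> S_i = 13*-8^i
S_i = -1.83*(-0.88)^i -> [-1.83, 1.61, -1.42, 1.25, -1.1]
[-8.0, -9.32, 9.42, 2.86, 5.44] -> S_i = Random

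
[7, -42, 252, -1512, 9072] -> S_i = 7*-6^i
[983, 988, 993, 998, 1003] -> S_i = 983 + 5*i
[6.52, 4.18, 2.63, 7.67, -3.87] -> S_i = Random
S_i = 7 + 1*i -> [7, 8, 9, 10, 11]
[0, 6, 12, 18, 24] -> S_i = 0 + 6*i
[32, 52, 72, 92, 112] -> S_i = 32 + 20*i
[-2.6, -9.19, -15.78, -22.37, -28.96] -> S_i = -2.60 + -6.59*i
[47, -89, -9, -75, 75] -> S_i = Random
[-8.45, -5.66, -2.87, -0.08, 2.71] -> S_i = -8.45 + 2.79*i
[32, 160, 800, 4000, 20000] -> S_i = 32*5^i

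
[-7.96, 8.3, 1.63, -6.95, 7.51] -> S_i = Random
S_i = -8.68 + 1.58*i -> [-8.68, -7.1, -5.52, -3.94, -2.36]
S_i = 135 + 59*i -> [135, 194, 253, 312, 371]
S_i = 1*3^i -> [1, 3, 9, 27, 81]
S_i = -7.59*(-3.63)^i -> [-7.59, 27.55, -100.01, 363.05, -1317.86]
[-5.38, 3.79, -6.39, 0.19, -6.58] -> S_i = Random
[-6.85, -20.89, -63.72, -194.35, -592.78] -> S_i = -6.85*3.05^i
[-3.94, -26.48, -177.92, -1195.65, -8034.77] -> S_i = -3.94*6.72^i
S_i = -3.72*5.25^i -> [-3.72, -19.53, -102.53, -538.3, -2826.05]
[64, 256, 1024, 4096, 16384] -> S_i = 64*4^i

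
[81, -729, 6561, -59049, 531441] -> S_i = 81*-9^i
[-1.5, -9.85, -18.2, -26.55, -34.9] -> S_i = -1.50 + -8.35*i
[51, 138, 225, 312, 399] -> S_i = 51 + 87*i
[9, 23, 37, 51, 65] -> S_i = 9 + 14*i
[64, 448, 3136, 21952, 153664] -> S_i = 64*7^i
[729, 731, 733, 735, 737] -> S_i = 729 + 2*i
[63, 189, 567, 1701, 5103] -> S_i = 63*3^i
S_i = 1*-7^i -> [1, -7, 49, -343, 2401]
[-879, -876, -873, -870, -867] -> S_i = -879 + 3*i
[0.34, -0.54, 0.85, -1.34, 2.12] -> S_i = 0.34*(-1.58)^i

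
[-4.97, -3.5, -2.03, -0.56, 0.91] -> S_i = -4.97 + 1.47*i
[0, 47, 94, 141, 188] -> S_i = 0 + 47*i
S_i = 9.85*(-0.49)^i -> [9.85, -4.83, 2.36, -1.16, 0.57]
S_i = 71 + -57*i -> [71, 14, -43, -100, -157]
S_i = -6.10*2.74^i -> [-6.1, -16.71, -45.8, -125.48, -343.82]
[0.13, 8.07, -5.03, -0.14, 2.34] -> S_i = Random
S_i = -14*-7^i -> [-14, 98, -686, 4802, -33614]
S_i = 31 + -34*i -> [31, -3, -37, -71, -105]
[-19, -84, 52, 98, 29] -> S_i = Random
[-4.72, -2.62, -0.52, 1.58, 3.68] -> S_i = -4.72 + 2.10*i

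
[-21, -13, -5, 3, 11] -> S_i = -21 + 8*i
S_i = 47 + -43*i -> [47, 4, -39, -82, -125]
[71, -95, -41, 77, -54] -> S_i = Random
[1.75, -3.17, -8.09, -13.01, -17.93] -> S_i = 1.75 + -4.92*i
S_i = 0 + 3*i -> [0, 3, 6, 9, 12]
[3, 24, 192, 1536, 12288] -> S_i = 3*8^i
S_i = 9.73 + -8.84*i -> [9.73, 0.89, -7.95, -16.79, -25.63]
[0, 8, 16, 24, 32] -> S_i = 0 + 8*i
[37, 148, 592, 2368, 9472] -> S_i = 37*4^i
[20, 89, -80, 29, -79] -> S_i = Random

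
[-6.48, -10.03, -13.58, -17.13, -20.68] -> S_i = -6.48 + -3.55*i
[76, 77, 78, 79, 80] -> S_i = 76 + 1*i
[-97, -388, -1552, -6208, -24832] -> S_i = -97*4^i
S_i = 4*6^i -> [4, 24, 144, 864, 5184]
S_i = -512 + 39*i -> [-512, -473, -434, -395, -356]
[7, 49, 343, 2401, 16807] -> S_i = 7*7^i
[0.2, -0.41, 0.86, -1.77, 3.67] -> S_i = 0.20*(-2.07)^i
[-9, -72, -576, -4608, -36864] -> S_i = -9*8^i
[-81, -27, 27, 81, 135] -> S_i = -81 + 54*i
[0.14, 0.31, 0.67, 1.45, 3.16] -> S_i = 0.14*2.18^i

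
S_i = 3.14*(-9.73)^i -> [3.14, -30.55, 297.27, -2892.47, 28143.69]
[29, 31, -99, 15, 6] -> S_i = Random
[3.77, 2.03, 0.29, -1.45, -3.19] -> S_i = 3.77 + -1.74*i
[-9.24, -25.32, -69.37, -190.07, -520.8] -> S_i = -9.24*2.74^i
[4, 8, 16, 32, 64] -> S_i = 4*2^i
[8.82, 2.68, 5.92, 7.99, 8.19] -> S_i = Random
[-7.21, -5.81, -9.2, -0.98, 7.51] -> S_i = Random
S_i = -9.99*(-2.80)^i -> [-9.99, 27.97, -78.32, 219.3, -614.04]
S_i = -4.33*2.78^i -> [-4.33, -12.04, -33.46, -93.03, -258.62]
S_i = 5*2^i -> [5, 10, 20, 40, 80]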